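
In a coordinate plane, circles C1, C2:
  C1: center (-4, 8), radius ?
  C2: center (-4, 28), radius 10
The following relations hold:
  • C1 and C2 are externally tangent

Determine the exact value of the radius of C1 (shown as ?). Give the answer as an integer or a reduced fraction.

10

1. [ext C1·C2]  r_C1² + 20r_C1 − 300 = 0  ⇒  r_C1 = 10 (r>0 drops 1)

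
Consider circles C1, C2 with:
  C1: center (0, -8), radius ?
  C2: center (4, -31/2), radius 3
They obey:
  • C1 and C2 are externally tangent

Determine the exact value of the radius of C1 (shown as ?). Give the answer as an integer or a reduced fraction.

11/2

1. [ext C1·C2]  r_C1² + 6r_C1 − 253/4 = 0  ⇒  r_C1 = 11/2 (r>0 drops 1)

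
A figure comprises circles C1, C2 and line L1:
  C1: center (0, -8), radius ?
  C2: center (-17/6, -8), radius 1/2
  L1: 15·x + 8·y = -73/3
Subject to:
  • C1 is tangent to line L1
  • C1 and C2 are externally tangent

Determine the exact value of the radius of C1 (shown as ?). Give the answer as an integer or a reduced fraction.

1. [C1‖L1]  r_C1² − 49/9 = 0  ⇒  r_C1 = 7/3 (r>0 drops 1)
2. [ext C1·C2]  r_C1² + 1r_C1 − 70/9 = 0  ⇒  r_C1 = 7/3 (r>0 drops 1)

7/3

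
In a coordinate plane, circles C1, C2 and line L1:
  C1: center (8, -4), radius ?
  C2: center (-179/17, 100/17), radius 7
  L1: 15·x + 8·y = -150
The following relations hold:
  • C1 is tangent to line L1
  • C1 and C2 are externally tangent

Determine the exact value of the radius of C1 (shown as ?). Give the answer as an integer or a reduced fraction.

1. [C1‖L1]  r_C1² − 196 = 0  ⇒  r_C1 = 14 (r>0 drops 1)
2. [ext C1·C2]  r_C1² + 14r_C1 − 392 = 0  ⇒  r_C1 = 14 (r>0 drops 1)

14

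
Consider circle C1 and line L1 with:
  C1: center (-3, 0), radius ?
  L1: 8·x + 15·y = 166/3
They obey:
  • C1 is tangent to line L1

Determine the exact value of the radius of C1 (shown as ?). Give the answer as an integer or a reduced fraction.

1. [C1‖L1]  r_C1² − 196/9 = 0  ⇒  r_C1 = 14/3 (r>0 drops 1)

14/3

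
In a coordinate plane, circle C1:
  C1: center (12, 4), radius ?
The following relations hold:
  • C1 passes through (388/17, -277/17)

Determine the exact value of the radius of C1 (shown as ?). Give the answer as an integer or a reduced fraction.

23

1. [C1∋P]  r_C1² − 529 = 0  ⇒  r_C1 = 23 (r>0 drops 1)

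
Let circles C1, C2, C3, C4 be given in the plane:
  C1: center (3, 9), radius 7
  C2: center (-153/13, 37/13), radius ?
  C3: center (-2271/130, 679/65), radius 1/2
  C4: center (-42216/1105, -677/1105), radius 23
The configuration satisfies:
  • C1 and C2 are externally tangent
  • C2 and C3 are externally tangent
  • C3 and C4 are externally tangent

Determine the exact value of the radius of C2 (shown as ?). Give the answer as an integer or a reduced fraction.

9

1. [ext C1·C2]  r_C2² + 14r_C2 − 207 = 0  ⇒  r_C2 = 9 (r>0 drops 1)
2. [ext C2·C3]  r_C2² + 1r_C2 − 90 = 0  ⇒  r_C2 = 9 (r>0 drops 1)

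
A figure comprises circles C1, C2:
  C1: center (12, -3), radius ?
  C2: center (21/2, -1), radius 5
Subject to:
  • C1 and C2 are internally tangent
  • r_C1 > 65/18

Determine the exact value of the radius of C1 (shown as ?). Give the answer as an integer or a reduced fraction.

1. [int C1,C2]  r_C1² − 10r_C1 + 75/4 = 0  ⇒  r_C1 = 5/2 or 15/2
2. given r_C1 > 65/18: keep 15/2

15/2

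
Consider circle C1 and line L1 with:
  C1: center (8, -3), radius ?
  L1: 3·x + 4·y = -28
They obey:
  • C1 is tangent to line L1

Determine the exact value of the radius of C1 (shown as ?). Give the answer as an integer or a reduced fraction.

8

1. [C1‖L1]  r_C1² − 64 = 0  ⇒  r_C1 = 8 (r>0 drops 1)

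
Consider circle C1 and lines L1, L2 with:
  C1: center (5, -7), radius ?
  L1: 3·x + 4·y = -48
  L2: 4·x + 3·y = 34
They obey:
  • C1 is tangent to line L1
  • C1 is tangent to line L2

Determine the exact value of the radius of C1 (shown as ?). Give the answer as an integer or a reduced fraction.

1. [C1‖L1]  r_C1² − 49 = 0  ⇒  r_C1 = 7 (r>0 drops 1)
2. [C1‖L2]  r_C1² − 49 = 0  ⇒  r_C1 = 7 (r>0 drops 1)

7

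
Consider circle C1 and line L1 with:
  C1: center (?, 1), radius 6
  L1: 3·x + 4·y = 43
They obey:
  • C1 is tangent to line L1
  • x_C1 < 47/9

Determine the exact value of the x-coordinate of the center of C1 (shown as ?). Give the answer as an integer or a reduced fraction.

3

1. [C1‖L1]  x_C1² − 26x_C1 + 69 = 0  ⇒  x_C1 = 3 or 23
2. given x_C1 < 47/9: keep 3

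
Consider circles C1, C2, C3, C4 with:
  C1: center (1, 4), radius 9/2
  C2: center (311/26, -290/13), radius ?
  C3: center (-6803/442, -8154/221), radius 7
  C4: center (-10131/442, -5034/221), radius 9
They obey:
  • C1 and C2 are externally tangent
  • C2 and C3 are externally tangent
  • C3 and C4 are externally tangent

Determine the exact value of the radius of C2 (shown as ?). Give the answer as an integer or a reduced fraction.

24

1. [ext C1·C2]  r_C2² + 9r_C2 − 792 = 0  ⇒  r_C2 = 24 (r>0 drops 1)
2. [ext C2·C3]  r_C2² + 14r_C2 − 912 = 0  ⇒  r_C2 = 24 (r>0 drops 1)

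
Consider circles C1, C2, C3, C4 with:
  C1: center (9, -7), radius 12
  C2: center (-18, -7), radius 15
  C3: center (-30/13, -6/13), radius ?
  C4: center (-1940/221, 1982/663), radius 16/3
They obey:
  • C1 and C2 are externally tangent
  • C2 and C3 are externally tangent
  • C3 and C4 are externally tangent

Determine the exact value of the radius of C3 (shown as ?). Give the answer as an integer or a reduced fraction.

1. [ext C2·C3]  r_C3² + 30r_C3 − 64 = 0  ⇒  r_C3 = 2 (r>0 drops 1)
2. [ext C3·C4]  r_C3² + (32/3)r_C3 − 76/3 = 0  ⇒  r_C3 = 2 (r>0 drops 1)

2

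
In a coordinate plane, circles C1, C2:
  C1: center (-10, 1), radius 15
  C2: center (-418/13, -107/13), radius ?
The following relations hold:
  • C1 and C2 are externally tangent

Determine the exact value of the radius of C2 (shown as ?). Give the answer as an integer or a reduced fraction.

1. [ext C1·C2]  r_C2² + 30r_C2 − 351 = 0  ⇒  r_C2 = 9 (r>0 drops 1)

9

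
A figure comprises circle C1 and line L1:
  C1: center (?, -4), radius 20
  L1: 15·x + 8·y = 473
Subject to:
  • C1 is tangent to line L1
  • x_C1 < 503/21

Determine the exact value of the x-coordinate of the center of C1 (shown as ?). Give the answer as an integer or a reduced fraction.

1. [C1‖L1]  x_C1² − (202/3)x_C1 + 1859/3 = 0  ⇒  x_C1 = 11 or 169/3
2. given x_C1 < 503/21: keep 11

11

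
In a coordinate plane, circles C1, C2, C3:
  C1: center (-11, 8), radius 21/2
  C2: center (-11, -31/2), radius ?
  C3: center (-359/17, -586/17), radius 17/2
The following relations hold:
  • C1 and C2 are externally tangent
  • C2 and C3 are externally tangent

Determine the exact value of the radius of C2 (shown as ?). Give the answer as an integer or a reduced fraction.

13

1. [ext C1·C2]  r_C2² + 21r_C2 − 442 = 0  ⇒  r_C2 = 13 (r>0 drops 1)
2. [ext C2·C3]  r_C2² + 17r_C2 − 390 = 0  ⇒  r_C2 = 13 (r>0 drops 1)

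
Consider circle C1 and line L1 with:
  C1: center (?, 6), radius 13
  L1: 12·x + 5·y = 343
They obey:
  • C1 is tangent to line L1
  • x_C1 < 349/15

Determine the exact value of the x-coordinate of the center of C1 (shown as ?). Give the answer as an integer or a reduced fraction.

1. [C1‖L1]  x_C1² − (313/6)x_C1 + 482 = 0  ⇒  x_C1 = 12 or 241/6
2. given x_C1 < 349/15: keep 12

12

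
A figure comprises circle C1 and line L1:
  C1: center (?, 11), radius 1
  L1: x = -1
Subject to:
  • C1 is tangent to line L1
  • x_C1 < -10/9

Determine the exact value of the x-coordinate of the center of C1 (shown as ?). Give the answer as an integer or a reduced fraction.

1. [C1‖L1]  x_C1² + 2x_C1 = 0  ⇒  x_C1 = -2 or 0
2. given x_C1 < -10/9: keep -2

-2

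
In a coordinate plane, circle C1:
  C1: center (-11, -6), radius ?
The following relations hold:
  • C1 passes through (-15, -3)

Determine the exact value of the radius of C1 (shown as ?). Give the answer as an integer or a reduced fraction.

5

1. [C1∋P]  r_C1² − 25 = 0  ⇒  r_C1 = 5 (r>0 drops 1)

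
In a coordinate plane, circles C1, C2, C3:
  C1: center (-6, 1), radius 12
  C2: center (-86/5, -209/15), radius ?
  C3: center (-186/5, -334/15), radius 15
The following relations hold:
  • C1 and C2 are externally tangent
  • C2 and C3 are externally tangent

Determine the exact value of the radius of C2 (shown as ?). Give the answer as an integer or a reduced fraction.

20/3

1. [ext C1·C2]  r_C2² + 24r_C2 − 1840/9 = 0  ⇒  r_C2 = 20/3 (r>0 drops 1)
2. [ext C2·C3]  r_C2² + 30r_C2 − 2200/9 = 0  ⇒  r_C2 = 20/3 (r>0 drops 1)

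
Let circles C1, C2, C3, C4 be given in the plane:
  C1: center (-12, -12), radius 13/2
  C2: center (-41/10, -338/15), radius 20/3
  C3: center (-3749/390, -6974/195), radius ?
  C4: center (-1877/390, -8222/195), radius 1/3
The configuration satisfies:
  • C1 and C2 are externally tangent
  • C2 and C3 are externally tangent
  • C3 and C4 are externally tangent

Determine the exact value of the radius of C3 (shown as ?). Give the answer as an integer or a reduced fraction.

1. [ext C2·C3]  r_C3² + (40/3)r_C3 − 161 = 0  ⇒  r_C3 = 23/3 (r>0 drops 1)
2. [ext C3·C4]  r_C3² + (2/3)r_C3 − 575/9 = 0  ⇒  r_C3 = 23/3 (r>0 drops 1)

23/3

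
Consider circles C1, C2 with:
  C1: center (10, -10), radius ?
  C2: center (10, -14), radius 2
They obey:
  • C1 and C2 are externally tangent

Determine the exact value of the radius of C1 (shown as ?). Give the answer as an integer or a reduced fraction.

1. [ext C1·C2]  r_C1² + 4r_C1 − 12 = 0  ⇒  r_C1 = 2 (r>0 drops 1)

2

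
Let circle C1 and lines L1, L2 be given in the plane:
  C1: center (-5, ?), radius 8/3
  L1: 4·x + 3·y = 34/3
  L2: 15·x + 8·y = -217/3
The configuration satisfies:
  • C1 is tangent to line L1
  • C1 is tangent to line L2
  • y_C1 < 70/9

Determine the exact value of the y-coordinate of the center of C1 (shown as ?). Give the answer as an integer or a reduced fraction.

6

1. [C1‖L1]  y_C1² − (188/9)y_C1 + 268/3 = 0  ⇒  y_C1 = 6 or 134/9
2. [C1‖L2]  y_C1² − (2/3)y_C1 − 32 = 0  ⇒  y_C1 = -16/3 or 6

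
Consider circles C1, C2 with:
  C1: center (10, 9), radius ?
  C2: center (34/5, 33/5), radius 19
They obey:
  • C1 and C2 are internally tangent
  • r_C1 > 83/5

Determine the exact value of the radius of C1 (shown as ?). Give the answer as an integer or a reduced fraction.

1. [int C1,C2]  r_C1² − 38r_C1 + 345 = 0  ⇒  r_C1 = 15 or 23
2. given r_C1 > 83/5: keep 23

23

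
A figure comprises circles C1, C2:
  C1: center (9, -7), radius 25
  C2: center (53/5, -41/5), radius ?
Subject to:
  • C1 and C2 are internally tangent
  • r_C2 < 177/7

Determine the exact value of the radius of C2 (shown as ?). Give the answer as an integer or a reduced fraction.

23

1. [int C1,C2]  r_C2² − 50r_C2 + 621 = 0  ⇒  r_C2 = 23 or 27
2. given r_C2 < 177/7: keep 23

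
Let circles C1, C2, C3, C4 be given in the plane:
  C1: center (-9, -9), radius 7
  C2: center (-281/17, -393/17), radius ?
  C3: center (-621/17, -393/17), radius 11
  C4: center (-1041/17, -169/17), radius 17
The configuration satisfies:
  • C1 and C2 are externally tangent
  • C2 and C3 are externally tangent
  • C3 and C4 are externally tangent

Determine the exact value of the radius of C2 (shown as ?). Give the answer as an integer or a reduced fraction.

1. [ext C1·C2]  r_C2² + 14r_C2 − 207 = 0  ⇒  r_C2 = 9 (r>0 drops 1)
2. [ext C2·C3]  r_C2² + 22r_C2 − 279 = 0  ⇒  r_C2 = 9 (r>0 drops 1)

9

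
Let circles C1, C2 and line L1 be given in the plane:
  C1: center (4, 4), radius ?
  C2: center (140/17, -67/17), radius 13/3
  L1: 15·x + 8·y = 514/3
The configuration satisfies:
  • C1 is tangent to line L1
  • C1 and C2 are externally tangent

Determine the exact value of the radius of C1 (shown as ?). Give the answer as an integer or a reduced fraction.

1. [C1‖L1]  r_C1² − 196/9 = 0  ⇒  r_C1 = 14/3 (r>0 drops 1)
2. [ext C1·C2]  r_C1² + (26/3)r_C1 − 560/9 = 0  ⇒  r_C1 = 14/3 (r>0 drops 1)

14/3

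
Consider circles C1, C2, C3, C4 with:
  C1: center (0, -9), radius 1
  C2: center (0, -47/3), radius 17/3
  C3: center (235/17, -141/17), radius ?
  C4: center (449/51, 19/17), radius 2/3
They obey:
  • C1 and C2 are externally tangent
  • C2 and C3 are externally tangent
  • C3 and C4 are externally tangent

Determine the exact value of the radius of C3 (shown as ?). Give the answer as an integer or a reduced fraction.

1. [ext C2·C3]  r_C3² + (34/3)r_C3 − 640/3 = 0  ⇒  r_C3 = 10 (r>0 drops 1)
2. [ext C3·C4]  r_C3² + (4/3)r_C3 − 340/3 = 0  ⇒  r_C3 = 10 (r>0 drops 1)

10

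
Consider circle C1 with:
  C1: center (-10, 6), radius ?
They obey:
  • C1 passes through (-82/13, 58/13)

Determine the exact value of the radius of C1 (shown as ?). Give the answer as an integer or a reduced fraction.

4

1. [C1∋P]  r_C1² − 16 = 0  ⇒  r_C1 = 4 (r>0 drops 1)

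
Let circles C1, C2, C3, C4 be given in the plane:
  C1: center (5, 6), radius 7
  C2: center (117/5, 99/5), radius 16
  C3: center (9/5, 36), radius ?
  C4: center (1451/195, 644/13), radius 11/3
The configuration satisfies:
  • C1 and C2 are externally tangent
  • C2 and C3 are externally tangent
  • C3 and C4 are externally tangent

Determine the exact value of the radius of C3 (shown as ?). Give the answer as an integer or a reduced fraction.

11

1. [ext C2·C3]  r_C3² + 32r_C3 − 473 = 0  ⇒  r_C3 = 11 (r>0 drops 1)
2. [ext C3·C4]  r_C3² + (22/3)r_C3 − 605/3 = 0  ⇒  r_C3 = 11 (r>0 drops 1)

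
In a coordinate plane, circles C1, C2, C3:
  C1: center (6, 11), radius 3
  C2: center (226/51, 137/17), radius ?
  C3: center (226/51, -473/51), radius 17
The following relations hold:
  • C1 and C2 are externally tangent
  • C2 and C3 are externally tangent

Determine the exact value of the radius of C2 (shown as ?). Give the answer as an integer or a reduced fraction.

1/3

1. [ext C1·C2]  r_C2² + 6r_C2 − 19/9 = 0  ⇒  r_C2 = 1/3 (r>0 drops 1)
2. [ext C2·C3]  r_C2² + 34r_C2 − 103/9 = 0  ⇒  r_C2 = 1/3 (r>0 drops 1)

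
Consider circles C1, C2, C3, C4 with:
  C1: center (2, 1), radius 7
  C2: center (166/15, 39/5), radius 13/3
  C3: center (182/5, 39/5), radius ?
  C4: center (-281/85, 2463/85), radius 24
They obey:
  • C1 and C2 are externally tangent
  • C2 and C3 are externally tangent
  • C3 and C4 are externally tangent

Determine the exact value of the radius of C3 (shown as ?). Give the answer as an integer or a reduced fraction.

1. [ext C2·C3]  r_C3² + (26/3)r_C3 − 623 = 0  ⇒  r_C3 = 21 (r>0 drops 1)
2. [ext C3·C4]  r_C3² + 48r_C3 − 1449 = 0  ⇒  r_C3 = 21 (r>0 drops 1)

21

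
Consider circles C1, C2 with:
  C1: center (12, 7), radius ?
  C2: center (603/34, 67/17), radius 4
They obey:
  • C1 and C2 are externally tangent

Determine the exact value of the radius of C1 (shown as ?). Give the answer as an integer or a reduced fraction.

1. [ext C1·C2]  r_C1² + 8r_C1 − 105/4 = 0  ⇒  r_C1 = 5/2 (r>0 drops 1)

5/2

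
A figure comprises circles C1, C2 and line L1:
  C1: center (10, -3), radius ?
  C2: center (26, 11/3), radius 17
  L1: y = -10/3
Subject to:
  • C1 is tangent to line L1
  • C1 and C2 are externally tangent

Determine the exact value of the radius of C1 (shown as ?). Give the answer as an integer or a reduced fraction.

1/3

1. [C1‖L1]  r_C1² − 1/9 = 0  ⇒  r_C1 = 1/3 (r>0 drops 1)
2. [ext C1·C2]  r_C1² + 34r_C1 − 103/9 = 0  ⇒  r_C1 = 1/3 (r>0 drops 1)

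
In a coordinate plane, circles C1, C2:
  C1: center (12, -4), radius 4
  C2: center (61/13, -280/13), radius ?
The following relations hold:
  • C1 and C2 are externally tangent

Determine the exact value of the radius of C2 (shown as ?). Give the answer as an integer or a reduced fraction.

15

1. [ext C1·C2]  r_C2² + 8r_C2 − 345 = 0  ⇒  r_C2 = 15 (r>0 drops 1)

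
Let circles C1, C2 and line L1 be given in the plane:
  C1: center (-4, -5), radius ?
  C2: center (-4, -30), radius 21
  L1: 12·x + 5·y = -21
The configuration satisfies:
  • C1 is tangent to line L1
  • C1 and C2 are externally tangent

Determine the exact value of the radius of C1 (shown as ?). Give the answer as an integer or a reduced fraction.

4

1. [C1‖L1]  r_C1² − 16 = 0  ⇒  r_C1 = 4 (r>0 drops 1)
2. [ext C1·C2]  r_C1² + 42r_C1 − 184 = 0  ⇒  r_C1 = 4 (r>0 drops 1)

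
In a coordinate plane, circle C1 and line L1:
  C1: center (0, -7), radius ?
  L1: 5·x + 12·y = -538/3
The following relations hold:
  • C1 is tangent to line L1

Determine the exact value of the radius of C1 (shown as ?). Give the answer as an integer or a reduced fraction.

1. [C1‖L1]  r_C1² − 484/9 = 0  ⇒  r_C1 = 22/3 (r>0 drops 1)

22/3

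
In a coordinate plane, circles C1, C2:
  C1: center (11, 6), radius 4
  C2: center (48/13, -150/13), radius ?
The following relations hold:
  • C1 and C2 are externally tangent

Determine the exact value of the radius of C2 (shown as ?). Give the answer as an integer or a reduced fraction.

15

1. [ext C1·C2]  r_C2² + 8r_C2 − 345 = 0  ⇒  r_C2 = 15 (r>0 drops 1)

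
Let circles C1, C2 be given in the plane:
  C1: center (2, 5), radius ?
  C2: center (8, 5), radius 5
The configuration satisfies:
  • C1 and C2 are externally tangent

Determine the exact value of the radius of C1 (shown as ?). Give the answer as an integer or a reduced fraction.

1

1. [ext C1·C2]  r_C1² + 10r_C1 − 11 = 0  ⇒  r_C1 = 1 (r>0 drops 1)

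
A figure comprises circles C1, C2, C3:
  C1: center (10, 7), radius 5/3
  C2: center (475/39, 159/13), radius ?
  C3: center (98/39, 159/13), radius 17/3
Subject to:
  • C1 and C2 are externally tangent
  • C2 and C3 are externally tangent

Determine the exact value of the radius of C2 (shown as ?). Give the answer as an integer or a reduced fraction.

4

1. [ext C1·C2]  r_C2² + (10/3)r_C2 − 88/3 = 0  ⇒  r_C2 = 4 (r>0 drops 1)
2. [ext C2·C3]  r_C2² + (34/3)r_C2 − 184/3 = 0  ⇒  r_C2 = 4 (r>0 drops 1)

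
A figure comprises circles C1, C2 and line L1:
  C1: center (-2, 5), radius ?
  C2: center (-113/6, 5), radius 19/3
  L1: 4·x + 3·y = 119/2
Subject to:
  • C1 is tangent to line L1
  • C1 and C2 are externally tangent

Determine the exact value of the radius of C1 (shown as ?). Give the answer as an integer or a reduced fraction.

1. [C1‖L1]  r_C1² − 441/4 = 0  ⇒  r_C1 = 21/2 (r>0 drops 1)
2. [ext C1·C2]  r_C1² + (38/3)r_C1 − 973/4 = 0  ⇒  r_C1 = 21/2 (r>0 drops 1)

21/2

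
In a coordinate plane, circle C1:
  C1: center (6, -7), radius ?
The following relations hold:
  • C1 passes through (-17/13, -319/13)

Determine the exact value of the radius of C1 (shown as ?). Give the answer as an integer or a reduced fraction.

19

1. [C1∋P]  r_C1² − 361 = 0  ⇒  r_C1 = 19 (r>0 drops 1)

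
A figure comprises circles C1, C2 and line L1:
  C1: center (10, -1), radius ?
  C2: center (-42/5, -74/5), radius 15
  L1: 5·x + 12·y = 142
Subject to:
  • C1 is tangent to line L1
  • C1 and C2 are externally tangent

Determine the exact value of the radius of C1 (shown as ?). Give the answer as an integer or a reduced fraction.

8

1. [C1‖L1]  r_C1² − 64 = 0  ⇒  r_C1 = 8 (r>0 drops 1)
2. [ext C1·C2]  r_C1² + 30r_C1 − 304 = 0  ⇒  r_C1 = 8 (r>0 drops 1)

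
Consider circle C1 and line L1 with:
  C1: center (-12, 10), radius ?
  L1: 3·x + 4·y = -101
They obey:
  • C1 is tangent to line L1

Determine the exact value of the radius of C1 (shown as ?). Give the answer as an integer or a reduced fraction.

21

1. [C1‖L1]  r_C1² − 441 = 0  ⇒  r_C1 = 21 (r>0 drops 1)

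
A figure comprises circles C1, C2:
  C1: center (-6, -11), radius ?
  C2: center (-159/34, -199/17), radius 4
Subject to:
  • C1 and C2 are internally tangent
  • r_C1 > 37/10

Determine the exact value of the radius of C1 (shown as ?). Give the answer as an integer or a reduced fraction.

11/2

1. [int C1,C2]  r_C1² − 8r_C1 + 55/4 = 0  ⇒  r_C1 = 5/2 or 11/2
2. given r_C1 > 37/10: keep 11/2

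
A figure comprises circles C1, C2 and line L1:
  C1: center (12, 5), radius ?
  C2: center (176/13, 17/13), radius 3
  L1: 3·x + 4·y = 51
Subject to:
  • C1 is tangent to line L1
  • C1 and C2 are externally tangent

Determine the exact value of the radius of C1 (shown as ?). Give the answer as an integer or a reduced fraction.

1. [C1‖L1]  r_C1² − 1 = 0  ⇒  r_C1 = 1 (r>0 drops 1)
2. [ext C1·C2]  r_C1² + 6r_C1 − 7 = 0  ⇒  r_C1 = 1 (r>0 drops 1)

1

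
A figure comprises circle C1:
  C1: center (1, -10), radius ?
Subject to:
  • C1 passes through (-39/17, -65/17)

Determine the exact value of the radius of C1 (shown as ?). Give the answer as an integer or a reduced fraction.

7

1. [C1∋P]  r_C1² − 49 = 0  ⇒  r_C1 = 7 (r>0 drops 1)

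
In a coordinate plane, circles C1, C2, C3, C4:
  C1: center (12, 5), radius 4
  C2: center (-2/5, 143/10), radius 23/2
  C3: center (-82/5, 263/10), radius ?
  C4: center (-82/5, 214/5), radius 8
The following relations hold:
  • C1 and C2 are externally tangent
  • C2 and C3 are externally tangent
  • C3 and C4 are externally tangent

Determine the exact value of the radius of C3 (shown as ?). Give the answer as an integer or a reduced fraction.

1. [ext C2·C3]  r_C3² + 23r_C3 − 1071/4 = 0  ⇒  r_C3 = 17/2 (r>0 drops 1)
2. [ext C3·C4]  r_C3² + 16r_C3 − 833/4 = 0  ⇒  r_C3 = 17/2 (r>0 drops 1)

17/2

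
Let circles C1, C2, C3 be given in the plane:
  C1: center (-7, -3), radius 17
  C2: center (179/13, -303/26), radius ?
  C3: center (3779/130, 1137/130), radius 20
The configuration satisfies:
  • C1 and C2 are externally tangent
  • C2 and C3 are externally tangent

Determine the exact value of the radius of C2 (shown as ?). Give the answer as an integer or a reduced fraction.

11/2

1. [ext C1·C2]  r_C2² + 34r_C2 − 869/4 = 0  ⇒  r_C2 = 11/2 (r>0 drops 1)
2. [ext C2·C3]  r_C2² + 40r_C2 − 1001/4 = 0  ⇒  r_C2 = 11/2 (r>0 drops 1)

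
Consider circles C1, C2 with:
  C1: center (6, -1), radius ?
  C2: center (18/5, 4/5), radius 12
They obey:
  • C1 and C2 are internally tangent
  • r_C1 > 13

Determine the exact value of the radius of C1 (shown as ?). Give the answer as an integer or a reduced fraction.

1. [int C1,C2]  r_C1² − 24r_C1 + 135 = 0  ⇒  r_C1 = 9 or 15
2. given r_C1 > 13: keep 15

15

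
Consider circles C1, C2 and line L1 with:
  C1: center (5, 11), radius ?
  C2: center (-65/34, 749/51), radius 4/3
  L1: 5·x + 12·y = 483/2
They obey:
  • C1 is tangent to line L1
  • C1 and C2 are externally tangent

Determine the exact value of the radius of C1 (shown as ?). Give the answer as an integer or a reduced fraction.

13/2

1. [C1‖L1]  r_C1² − 169/4 = 0  ⇒  r_C1 = 13/2 (r>0 drops 1)
2. [ext C1·C2]  r_C1² + (8/3)r_C1 − 715/12 = 0  ⇒  r_C1 = 13/2 (r>0 drops 1)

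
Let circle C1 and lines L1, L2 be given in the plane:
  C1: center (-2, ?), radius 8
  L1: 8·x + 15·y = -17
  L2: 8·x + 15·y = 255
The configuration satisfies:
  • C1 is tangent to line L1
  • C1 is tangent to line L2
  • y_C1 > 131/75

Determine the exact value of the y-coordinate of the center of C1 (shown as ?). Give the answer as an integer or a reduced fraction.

1. [C1‖L1]  y_C1² + (2/15)y_C1 − 411/5 = 0  ⇒  y_C1 = -137/15 or 9
2. [C1‖L2]  y_C1² − (542/15)y_C1 + 1221/5 = 0  ⇒  y_C1 = 9 or 407/15

9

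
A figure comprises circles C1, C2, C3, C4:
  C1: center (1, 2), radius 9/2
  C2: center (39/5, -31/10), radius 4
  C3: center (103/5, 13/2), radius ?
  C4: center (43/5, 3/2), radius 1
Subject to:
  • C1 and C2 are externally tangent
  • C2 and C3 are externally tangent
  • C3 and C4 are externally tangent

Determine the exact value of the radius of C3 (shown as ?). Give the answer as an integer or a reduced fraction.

1. [ext C2·C3]  r_C3² + 8r_C3 − 240 = 0  ⇒  r_C3 = 12 (r>0 drops 1)
2. [ext C3·C4]  r_C3² + 2r_C3 − 168 = 0  ⇒  r_C3 = 12 (r>0 drops 1)

12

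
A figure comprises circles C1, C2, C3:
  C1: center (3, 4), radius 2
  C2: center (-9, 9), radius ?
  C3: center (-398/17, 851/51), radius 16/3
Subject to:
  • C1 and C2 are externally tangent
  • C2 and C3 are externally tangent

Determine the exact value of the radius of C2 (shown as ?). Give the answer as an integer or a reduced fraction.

11

1. [ext C1·C2]  r_C2² + 4r_C2 − 165 = 0  ⇒  r_C2 = 11 (r>0 drops 1)
2. [ext C2·C3]  r_C2² + (32/3)r_C2 − 715/3 = 0  ⇒  r_C2 = 11 (r>0 drops 1)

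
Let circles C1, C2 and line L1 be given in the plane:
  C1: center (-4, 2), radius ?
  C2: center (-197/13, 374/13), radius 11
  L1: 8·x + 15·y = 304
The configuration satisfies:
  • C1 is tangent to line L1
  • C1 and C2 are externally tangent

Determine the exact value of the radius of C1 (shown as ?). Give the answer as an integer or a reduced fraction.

1. [C1‖L1]  r_C1² − 324 = 0  ⇒  r_C1 = 18 (r>0 drops 1)
2. [ext C1·C2]  r_C1² + 22r_C1 − 720 = 0  ⇒  r_C1 = 18 (r>0 drops 1)

18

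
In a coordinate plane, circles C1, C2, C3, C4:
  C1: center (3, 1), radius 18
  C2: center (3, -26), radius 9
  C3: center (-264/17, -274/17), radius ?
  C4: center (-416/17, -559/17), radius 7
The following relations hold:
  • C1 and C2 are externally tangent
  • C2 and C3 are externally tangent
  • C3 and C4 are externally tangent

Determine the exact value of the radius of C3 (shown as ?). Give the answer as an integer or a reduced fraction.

1. [ext C2·C3]  r_C3² + 18r_C3 − 360 = 0  ⇒  r_C3 = 12 (r>0 drops 1)
2. [ext C3·C4]  r_C3² + 14r_C3 − 312 = 0  ⇒  r_C3 = 12 (r>0 drops 1)

12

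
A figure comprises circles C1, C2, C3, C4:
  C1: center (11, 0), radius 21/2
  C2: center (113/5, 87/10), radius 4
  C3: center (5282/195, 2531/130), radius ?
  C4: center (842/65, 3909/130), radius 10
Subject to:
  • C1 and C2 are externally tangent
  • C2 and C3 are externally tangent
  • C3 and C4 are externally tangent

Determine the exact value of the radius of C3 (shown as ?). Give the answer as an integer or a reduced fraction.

23/3

1. [ext C2·C3]  r_C3² + 8r_C3 − 1081/9 = 0  ⇒  r_C3 = 23/3 (r>0 drops 1)
2. [ext C3·C4]  r_C3² + 20r_C3 − 1909/9 = 0  ⇒  r_C3 = 23/3 (r>0 drops 1)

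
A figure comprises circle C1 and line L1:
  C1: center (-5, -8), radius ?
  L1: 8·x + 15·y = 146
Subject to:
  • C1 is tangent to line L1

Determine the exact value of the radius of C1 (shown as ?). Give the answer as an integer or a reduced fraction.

1. [C1‖L1]  r_C1² − 324 = 0  ⇒  r_C1 = 18 (r>0 drops 1)

18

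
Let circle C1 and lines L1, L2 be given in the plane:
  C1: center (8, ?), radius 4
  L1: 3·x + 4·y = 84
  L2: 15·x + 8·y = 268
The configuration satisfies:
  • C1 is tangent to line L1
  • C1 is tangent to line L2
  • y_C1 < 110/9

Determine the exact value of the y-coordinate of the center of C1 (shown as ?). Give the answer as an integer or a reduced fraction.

1. [C1‖L1]  y_C1² − 30y_C1 + 200 = 0  ⇒  y_C1 = 10 or 20
2. [C1‖L2]  y_C1² − 37y_C1 + 270 = 0  ⇒  y_C1 = 10 or 27

10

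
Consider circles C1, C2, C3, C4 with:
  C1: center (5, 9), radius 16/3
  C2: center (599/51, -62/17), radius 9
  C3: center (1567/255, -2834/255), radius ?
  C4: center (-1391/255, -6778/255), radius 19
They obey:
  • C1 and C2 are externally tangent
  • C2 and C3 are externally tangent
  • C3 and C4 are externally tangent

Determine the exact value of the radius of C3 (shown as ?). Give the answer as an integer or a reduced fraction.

1. [ext C2·C3]  r_C3² + 18r_C3 − 55/9 = 0  ⇒  r_C3 = 1/3 (r>0 drops 1)
2. [ext C3·C4]  r_C3² + 38r_C3 − 115/9 = 0  ⇒  r_C3 = 1/3 (r>0 drops 1)

1/3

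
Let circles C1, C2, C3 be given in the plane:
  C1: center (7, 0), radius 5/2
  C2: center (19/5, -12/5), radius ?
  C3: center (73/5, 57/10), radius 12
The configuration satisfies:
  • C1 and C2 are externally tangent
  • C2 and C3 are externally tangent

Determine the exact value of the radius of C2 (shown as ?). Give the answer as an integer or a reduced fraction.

1. [ext C1·C2]  r_C2² + 5r_C2 − 39/4 = 0  ⇒  r_C2 = 3/2 (r>0 drops 1)
2. [ext C2·C3]  r_C2² + 24r_C2 − 153/4 = 0  ⇒  r_C2 = 3/2 (r>0 drops 1)

3/2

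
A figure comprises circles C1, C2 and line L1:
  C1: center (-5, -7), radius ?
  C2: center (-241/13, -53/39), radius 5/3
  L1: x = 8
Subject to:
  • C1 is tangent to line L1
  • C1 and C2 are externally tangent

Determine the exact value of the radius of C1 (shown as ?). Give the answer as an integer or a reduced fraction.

13

1. [C1‖L1]  r_C1² − 169 = 0  ⇒  r_C1 = 13 (r>0 drops 1)
2. [ext C1·C2]  r_C1² + (10/3)r_C1 − 637/3 = 0  ⇒  r_C1 = 13 (r>0 drops 1)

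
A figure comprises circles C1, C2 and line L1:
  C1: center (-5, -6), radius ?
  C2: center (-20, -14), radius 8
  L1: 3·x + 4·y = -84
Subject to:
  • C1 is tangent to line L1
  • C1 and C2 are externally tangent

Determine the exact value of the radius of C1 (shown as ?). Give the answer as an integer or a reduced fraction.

9

1. [C1‖L1]  r_C1² − 81 = 0  ⇒  r_C1 = 9 (r>0 drops 1)
2. [ext C1·C2]  r_C1² + 16r_C1 − 225 = 0  ⇒  r_C1 = 9 (r>0 drops 1)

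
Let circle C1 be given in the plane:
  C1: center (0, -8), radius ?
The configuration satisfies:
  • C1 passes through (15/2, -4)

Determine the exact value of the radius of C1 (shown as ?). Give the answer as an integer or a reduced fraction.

1. [C1∋P]  r_C1² − 289/4 = 0  ⇒  r_C1 = 17/2 (r>0 drops 1)

17/2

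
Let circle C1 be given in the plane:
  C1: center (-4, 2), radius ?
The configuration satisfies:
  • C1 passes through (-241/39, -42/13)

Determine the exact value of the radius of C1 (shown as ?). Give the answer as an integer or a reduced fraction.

1. [C1∋P]  r_C1² − 289/9 = 0  ⇒  r_C1 = 17/3 (r>0 drops 1)

17/3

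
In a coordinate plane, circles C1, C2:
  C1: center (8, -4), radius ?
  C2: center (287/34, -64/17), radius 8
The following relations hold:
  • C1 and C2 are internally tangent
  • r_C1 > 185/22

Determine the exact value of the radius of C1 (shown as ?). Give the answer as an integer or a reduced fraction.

17/2

1. [int C1,C2]  r_C1² − 16r_C1 + 255/4 = 0  ⇒  r_C1 = 15/2 or 17/2
2. given r_C1 > 185/22: keep 17/2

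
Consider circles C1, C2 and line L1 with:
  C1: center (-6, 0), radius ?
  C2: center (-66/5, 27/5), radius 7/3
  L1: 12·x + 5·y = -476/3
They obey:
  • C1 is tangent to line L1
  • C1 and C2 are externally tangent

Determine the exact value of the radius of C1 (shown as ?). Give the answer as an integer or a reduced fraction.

20/3

1. [C1‖L1]  r_C1² − 400/9 = 0  ⇒  r_C1 = 20/3 (r>0 drops 1)
2. [ext C1·C2]  r_C1² + (14/3)r_C1 − 680/9 = 0  ⇒  r_C1 = 20/3 (r>0 drops 1)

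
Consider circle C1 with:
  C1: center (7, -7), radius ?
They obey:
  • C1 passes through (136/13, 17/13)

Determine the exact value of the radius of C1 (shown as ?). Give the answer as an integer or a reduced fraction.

1. [C1∋P]  r_C1² − 81 = 0  ⇒  r_C1 = 9 (r>0 drops 1)

9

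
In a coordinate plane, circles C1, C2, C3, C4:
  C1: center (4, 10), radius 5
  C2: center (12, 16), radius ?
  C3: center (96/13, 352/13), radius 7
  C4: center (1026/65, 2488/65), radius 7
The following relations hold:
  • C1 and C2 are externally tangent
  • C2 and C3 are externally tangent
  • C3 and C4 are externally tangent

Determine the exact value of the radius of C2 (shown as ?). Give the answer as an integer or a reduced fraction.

1. [ext C1·C2]  r_C2² + 10r_C2 − 75 = 0  ⇒  r_C2 = 5 (r>0 drops 1)
2. [ext C2·C3]  r_C2² + 14r_C2 − 95 = 0  ⇒  r_C2 = 5 (r>0 drops 1)

5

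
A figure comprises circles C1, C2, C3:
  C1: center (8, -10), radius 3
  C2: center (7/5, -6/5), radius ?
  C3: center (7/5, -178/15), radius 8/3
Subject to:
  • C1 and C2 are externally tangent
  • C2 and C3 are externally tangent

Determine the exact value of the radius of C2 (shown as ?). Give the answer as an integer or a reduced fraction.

1. [ext C1·C2]  r_C2² + 6r_C2 − 112 = 0  ⇒  r_C2 = 8 (r>0 drops 1)
2. [ext C2·C3]  r_C2² + (16/3)r_C2 − 320/3 = 0  ⇒  r_C2 = 8 (r>0 drops 1)

8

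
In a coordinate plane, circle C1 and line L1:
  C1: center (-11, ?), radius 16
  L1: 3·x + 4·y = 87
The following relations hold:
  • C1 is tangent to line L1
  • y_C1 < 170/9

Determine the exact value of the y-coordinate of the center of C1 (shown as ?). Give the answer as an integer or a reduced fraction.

10

1. [C1‖L1]  y_C1² − 60y_C1 + 500 = 0  ⇒  y_C1 = 10 or 50
2. given y_C1 < 170/9: keep 10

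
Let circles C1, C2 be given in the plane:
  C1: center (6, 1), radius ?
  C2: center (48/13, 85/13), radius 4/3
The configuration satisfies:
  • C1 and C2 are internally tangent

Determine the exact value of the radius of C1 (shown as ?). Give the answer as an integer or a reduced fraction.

1. [int C1,C2]  r_C1² − (8/3)r_C1 − 308/9 = 0  ⇒  r_C1 = 22/3 (r>0 drops 1)

22/3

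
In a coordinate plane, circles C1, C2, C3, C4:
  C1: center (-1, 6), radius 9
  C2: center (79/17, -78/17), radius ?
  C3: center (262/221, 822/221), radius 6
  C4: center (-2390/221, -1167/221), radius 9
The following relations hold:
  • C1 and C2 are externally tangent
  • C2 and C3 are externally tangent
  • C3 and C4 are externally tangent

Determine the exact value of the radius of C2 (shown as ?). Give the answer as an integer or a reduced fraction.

1. [ext C1·C2]  r_C2² + 18r_C2 − 63 = 0  ⇒  r_C2 = 3 (r>0 drops 1)
2. [ext C2·C3]  r_C2² + 12r_C2 − 45 = 0  ⇒  r_C2 = 3 (r>0 drops 1)

3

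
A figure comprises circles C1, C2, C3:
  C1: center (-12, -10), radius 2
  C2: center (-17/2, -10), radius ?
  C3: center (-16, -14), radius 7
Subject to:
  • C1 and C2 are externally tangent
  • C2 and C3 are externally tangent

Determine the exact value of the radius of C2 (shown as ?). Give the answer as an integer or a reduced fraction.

3/2

1. [ext C1·C2]  r_C2² + 4r_C2 − 33/4 = 0  ⇒  r_C2 = 3/2 (r>0 drops 1)
2. [ext C2·C3]  r_C2² + 14r_C2 − 93/4 = 0  ⇒  r_C2 = 3/2 (r>0 drops 1)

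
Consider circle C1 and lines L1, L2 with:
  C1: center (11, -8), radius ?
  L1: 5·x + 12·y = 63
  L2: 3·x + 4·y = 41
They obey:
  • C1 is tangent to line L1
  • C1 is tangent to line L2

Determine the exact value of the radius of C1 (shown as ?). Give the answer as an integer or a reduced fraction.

8

1. [C1‖L1]  r_C1² − 64 = 0  ⇒  r_C1 = 8 (r>0 drops 1)
2. [C1‖L2]  r_C1² − 64 = 0  ⇒  r_C1 = 8 (r>0 drops 1)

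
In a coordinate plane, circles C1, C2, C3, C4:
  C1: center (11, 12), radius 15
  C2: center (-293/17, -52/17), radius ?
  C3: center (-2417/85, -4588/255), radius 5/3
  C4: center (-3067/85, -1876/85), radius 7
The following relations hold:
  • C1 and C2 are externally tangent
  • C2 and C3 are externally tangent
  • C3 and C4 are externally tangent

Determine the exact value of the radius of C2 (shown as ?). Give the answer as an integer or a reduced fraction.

17

1. [ext C1·C2]  r_C2² + 30r_C2 − 799 = 0  ⇒  r_C2 = 17 (r>0 drops 1)
2. [ext C2·C3]  r_C2² + (10/3)r_C2 − 1037/3 = 0  ⇒  r_C2 = 17 (r>0 drops 1)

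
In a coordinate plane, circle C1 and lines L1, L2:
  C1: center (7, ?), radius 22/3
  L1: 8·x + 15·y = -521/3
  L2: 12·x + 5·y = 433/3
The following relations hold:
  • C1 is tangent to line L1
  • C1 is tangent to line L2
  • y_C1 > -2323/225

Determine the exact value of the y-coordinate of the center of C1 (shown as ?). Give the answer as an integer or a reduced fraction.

1. [C1‖L1]  y_C1² + (1378/45)y_C1 + 7441/45 = 0  ⇒  y_C1 = -1063/45 or -7
2. [C1‖L2]  y_C1² − (362/15)y_C1 − 3269/15 = 0  ⇒  y_C1 = -7 or 467/15

-7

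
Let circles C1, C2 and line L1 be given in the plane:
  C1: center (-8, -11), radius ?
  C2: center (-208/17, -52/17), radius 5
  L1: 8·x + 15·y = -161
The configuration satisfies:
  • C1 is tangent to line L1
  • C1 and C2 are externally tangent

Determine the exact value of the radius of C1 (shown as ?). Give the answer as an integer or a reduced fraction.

4

1. [C1‖L1]  r_C1² − 16 = 0  ⇒  r_C1 = 4 (r>0 drops 1)
2. [ext C1·C2]  r_C1² + 10r_C1 − 56 = 0  ⇒  r_C1 = 4 (r>0 drops 1)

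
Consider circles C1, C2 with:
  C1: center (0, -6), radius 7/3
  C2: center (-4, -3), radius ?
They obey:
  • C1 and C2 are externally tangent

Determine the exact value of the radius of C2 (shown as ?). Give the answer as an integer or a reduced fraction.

1. [ext C1·C2]  r_C2² + (14/3)r_C2 − 176/9 = 0  ⇒  r_C2 = 8/3 (r>0 drops 1)

8/3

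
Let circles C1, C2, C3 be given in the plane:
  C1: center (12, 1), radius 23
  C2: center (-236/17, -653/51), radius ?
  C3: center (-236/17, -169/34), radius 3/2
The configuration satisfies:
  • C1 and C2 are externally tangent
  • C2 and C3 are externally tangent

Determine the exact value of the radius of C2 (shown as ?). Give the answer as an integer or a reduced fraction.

1. [ext C1·C2]  r_C2² + 46r_C2 − 2983/9 = 0  ⇒  r_C2 = 19/3 (r>0 drops 1)
2. [ext C2·C3]  r_C2² + 3r_C2 − 532/9 = 0  ⇒  r_C2 = 19/3 (r>0 drops 1)

19/3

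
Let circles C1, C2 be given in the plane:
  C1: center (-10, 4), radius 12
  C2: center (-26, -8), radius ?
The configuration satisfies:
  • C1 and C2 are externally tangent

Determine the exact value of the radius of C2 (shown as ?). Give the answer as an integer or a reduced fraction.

1. [ext C1·C2]  r_C2² + 24r_C2 − 256 = 0  ⇒  r_C2 = 8 (r>0 drops 1)

8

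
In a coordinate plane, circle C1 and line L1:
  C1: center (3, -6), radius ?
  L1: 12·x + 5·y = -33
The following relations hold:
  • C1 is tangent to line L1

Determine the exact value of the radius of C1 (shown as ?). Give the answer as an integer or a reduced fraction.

3

1. [C1‖L1]  r_C1² − 9 = 0  ⇒  r_C1 = 3 (r>0 drops 1)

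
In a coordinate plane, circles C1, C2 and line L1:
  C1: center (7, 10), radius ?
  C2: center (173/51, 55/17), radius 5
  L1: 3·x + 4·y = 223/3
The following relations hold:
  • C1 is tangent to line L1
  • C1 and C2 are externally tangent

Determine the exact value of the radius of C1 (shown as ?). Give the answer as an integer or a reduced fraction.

1. [C1‖L1]  r_C1² − 64/9 = 0  ⇒  r_C1 = 8/3 (r>0 drops 1)
2. [ext C1·C2]  r_C1² + 10r_C1 − 304/9 = 0  ⇒  r_C1 = 8/3 (r>0 drops 1)

8/3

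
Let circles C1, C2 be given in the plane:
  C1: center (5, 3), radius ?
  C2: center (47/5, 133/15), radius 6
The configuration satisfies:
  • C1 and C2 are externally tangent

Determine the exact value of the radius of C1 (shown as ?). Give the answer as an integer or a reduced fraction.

4/3

1. [ext C1·C2]  r_C1² + 12r_C1 − 160/9 = 0  ⇒  r_C1 = 4/3 (r>0 drops 1)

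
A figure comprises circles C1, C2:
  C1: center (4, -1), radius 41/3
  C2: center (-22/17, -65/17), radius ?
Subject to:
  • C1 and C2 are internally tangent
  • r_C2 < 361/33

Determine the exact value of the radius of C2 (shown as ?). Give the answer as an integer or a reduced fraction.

23/3

1. [int C1,C2]  r_C2² − (82/3)r_C2 + 1357/9 = 0  ⇒  r_C2 = 23/3 or 59/3
2. given r_C2 < 361/33: keep 23/3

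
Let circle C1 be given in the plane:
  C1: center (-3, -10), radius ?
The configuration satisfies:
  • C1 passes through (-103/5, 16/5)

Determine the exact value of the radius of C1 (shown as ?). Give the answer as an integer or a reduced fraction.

22

1. [C1∋P]  r_C1² − 484 = 0  ⇒  r_C1 = 22 (r>0 drops 1)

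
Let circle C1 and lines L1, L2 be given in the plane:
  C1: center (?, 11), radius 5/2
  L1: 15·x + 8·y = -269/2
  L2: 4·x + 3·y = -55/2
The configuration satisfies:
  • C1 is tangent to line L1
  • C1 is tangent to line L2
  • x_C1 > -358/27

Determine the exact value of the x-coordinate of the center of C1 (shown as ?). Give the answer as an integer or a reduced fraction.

-12

1. [C1‖L1]  x_C1² + (89/3)x_C1 + 212 = 0  ⇒  x_C1 = -53/3 or -12
2. [C1‖L2]  x_C1² + (121/4)x_C1 + 219 = 0  ⇒  x_C1 = -73/4 or -12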